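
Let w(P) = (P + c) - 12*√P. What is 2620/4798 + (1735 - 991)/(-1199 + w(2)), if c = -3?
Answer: -888210/11992601 + 31*√2/4999 ≈ -0.065293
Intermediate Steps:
w(P) = -3 + P - 12*√P (w(P) = (P - 3) - 12*√P = (-3 + P) - 12*√P = -3 + P - 12*√P)
2620/4798 + (1735 - 991)/(-1199 + w(2)) = 2620/4798 + (1735 - 991)/(-1199 + (-3 + 2 - 12*√2)) = 2620*(1/4798) + 744/(-1199 + (-1 - 12*√2)) = 1310/2399 + 744/(-1200 - 12*√2)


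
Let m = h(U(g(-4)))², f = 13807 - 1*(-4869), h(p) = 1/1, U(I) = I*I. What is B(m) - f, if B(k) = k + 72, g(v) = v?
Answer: -18603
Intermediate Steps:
U(I) = I²
h(p) = 1
f = 18676 (f = 13807 + 4869 = 18676)
m = 1 (m = 1² = 1)
B(k) = 72 + k
B(m) - f = (72 + 1) - 1*18676 = 73 - 18676 = -18603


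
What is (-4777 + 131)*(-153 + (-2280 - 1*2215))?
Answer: 21594608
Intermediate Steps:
(-4777 + 131)*(-153 + (-2280 - 1*2215)) = -4646*(-153 + (-2280 - 2215)) = -4646*(-153 - 4495) = -4646*(-4648) = 21594608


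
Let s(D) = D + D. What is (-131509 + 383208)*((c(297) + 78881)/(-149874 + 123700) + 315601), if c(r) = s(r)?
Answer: 2079149798157201/26174 ≈ 7.9436e+10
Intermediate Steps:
s(D) = 2*D
c(r) = 2*r
(-131509 + 383208)*((c(297) + 78881)/(-149874 + 123700) + 315601) = (-131509 + 383208)*((2*297 + 78881)/(-149874 + 123700) + 315601) = 251699*((594 + 78881)/(-26174) + 315601) = 251699*(79475*(-1/26174) + 315601) = 251699*(-79475/26174 + 315601) = 251699*(8260461099/26174) = 2079149798157201/26174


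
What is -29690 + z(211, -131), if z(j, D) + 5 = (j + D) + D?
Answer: -29746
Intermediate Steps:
z(j, D) = -5 + j + 2*D (z(j, D) = -5 + ((j + D) + D) = -5 + ((D + j) + D) = -5 + (j + 2*D) = -5 + j + 2*D)
-29690 + z(211, -131) = -29690 + (-5 + 211 + 2*(-131)) = -29690 + (-5 + 211 - 262) = -29690 - 56 = -29746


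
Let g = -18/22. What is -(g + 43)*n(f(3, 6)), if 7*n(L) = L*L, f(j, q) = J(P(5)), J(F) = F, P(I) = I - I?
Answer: 0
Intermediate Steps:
P(I) = 0
f(j, q) = 0
g = -9/11 (g = -18*1/22 = -9/11 ≈ -0.81818)
n(L) = L²/7 (n(L) = (L*L)/7 = L²/7)
-(g + 43)*n(f(3, 6)) = -(-9/11 + 43)*(⅐)*0² = -464*(⅐)*0/11 = -464*0/11 = -1*0 = 0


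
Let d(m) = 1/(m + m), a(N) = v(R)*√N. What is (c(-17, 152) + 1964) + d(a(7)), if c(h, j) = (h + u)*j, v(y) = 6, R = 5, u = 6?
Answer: 292 + √7/84 ≈ 292.03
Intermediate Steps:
c(h, j) = j*(6 + h) (c(h, j) = (h + 6)*j = (6 + h)*j = j*(6 + h))
a(N) = 6*√N
d(m) = 1/(2*m)
(c(-17, 152) + 1964) + d(a(7)) = (152*(6 - 17) + 1964) + 1/(2*((6*√7))) = (152*(-11) + 1964) + (√7/42)/2 = (-1672 + 1964) + √7/84 = 292 + √7/84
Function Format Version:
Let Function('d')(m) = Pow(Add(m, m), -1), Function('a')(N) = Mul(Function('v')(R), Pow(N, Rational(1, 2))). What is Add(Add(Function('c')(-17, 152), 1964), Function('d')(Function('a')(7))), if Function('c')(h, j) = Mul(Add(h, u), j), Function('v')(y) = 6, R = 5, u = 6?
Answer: Add(292, Mul(Rational(1, 84), Pow(7, Rational(1, 2)))) ≈ 292.03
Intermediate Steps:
Function('c')(h, j) = Mul(j, Add(6, h)) (Function('c')(h, j) = Mul(Add(h, 6), j) = Mul(Add(6, h), j) = Mul(j, Add(6, h)))
Function('a')(N) = Mul(6, Pow(N, Rational(1, 2)))
Function('d')(m) = Mul(Rational(1, 2), Pow(m, -1)) (Function('d')(m) = Pow(Mul(2, m), -1) = Mul(Rational(1, 2), Pow(m, -1)))
Add(Add(Function('c')(-17, 152), 1964), Function('d')(Function('a')(7))) = Add(Add(Mul(152, Add(6, -17)), 1964), Mul(Rational(1, 2), Pow(Mul(6, Pow(7, Rational(1, 2))), -1))) = Add(Add(Mul(152, -11), 1964), Mul(Rational(1, 2), Mul(Rational(1, 42), Pow(7, Rational(1, 2))))) = Add(Add(-1672, 1964), Mul(Rational(1, 84), Pow(7, Rational(1, 2)))) = Add(292, Mul(Rational(1, 84), Pow(7, Rational(1, 2))))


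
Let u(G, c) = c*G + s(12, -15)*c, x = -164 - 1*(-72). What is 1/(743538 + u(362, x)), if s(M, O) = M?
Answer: 1/709130 ≈ 1.4102e-6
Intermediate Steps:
x = -92 (x = -164 + 72 = -92)
u(G, c) = 12*c + G*c (u(G, c) = c*G + 12*c = G*c + 12*c = 12*c + G*c)
1/(743538 + u(362, x)) = 1/(743538 - 92*(12 + 362)) = 1/(743538 - 92*374) = 1/(743538 - 34408) = 1/709130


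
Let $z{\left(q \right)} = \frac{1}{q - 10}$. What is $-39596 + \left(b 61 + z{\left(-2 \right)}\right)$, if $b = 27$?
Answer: $- \frac{455389}{12} \approx -37949.0$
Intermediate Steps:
$z{\left(q \right)} = \frac{1}{-10 + q}$
$-39596 + \left(b 61 + z{\left(-2 \right)}\right) = -39596 + \left(27 \cdot 61 + \frac{1}{-10 - 2}\right) = -39596 + \left(1647 + \frac{1}{-12}\right) = -39596 + \left(1647 - \frac{1}{12}\right) = -39596 + \frac{19763}{12} = - \frac{455389}{12}$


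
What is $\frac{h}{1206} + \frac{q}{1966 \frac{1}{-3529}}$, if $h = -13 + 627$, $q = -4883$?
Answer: $\frac{10391564083}{1185498} \approx 8765.6$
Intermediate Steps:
$h = 614$
$\frac{h}{1206} + \frac{q}{1966 \frac{1}{-3529}} = \frac{614}{1206} - \frac{4883}{1966 \frac{1}{-3529}} = 614 \cdot \frac{1}{1206} - \frac{4883}{1966 \left(- \frac{1}{3529}\right)} = \frac{307}{603} - \frac{4883}{- \frac{1966}{3529}} = \frac{307}{603} - - \frac{17232107}{1966} = \frac{307}{603} + \frac{17232107}{1966} = \frac{10391564083}{1185498}$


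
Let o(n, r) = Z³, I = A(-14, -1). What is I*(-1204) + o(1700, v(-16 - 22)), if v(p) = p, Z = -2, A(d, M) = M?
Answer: 1196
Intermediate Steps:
I = -1
o(n, r) = -8 (o(n, r) = (-2)³ = -8)
I*(-1204) + o(1700, v(-16 - 22)) = -1*(-1204) - 8 = 1204 - 8 = 1196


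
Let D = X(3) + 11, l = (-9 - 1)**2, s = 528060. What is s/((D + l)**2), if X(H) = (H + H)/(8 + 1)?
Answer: 950508/22445 ≈ 42.348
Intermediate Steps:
X(H) = 2*H/9 (X(H) = (2*H)/9 = (2*H)*(1/9) = 2*H/9)
l = 100 (l = (-10)**2 = 100)
D = 35/3 (D = (2/9)*3 + 11 = 2/3 + 11 = 35/3 ≈ 11.667)
s/((D + l)**2) = 528060/((35/3 + 100)**2) = 528060/((335/3)**2) = 528060/(112225/9) = 528060*(9/112225) = 950508/22445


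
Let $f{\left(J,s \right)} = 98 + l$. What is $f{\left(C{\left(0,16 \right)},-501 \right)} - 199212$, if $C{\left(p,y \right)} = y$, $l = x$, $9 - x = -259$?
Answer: $-198846$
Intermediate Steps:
$x = 268$ ($x = 9 - -259 = 9 + 259 = 268$)
$l = 268$
$f{\left(J,s \right)} = 366$ ($f{\left(J,s \right)} = 98 + 268 = 366$)
$f{\left(C{\left(0,16 \right)},-501 \right)} - 199212 = 366 - 199212 = -198846$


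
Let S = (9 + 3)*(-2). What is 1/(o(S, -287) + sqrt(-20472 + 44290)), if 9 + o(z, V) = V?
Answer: -148/31899 - sqrt(23818)/63798 ≈ -0.0070587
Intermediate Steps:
S = -24 (S = 12*(-2) = -24)
o(z, V) = -9 + V
1/(o(S, -287) + sqrt(-20472 + 44290)) = 1/((-9 - 287) + sqrt(-20472 + 44290)) = 1/(-296 + sqrt(23818))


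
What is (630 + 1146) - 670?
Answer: 1106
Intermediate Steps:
(630 + 1146) - 670 = 1776 - 670 = 1106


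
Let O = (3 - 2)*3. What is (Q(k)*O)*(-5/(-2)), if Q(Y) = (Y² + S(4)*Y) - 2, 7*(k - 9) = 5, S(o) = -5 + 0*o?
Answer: 16095/49 ≈ 328.47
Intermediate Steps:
S(o) = -5 (S(o) = -5 + 0 = -5)
k = 68/7 (k = 9 + (⅐)*5 = 9 + 5/7 = 68/7 ≈ 9.7143)
O = 3 (O = 1*3 = 3)
Q(Y) = -2 + Y² - 5*Y (Q(Y) = (Y² - 5*Y) - 2 = -2 + Y² - 5*Y)
(Q(k)*O)*(-5/(-2)) = ((-2 + (68/7)² - 5*68/7)*3)*(-5/(-2)) = ((-2 + 4624/49 - 340/7)*3)*(-5*(-½)) = ((2146/49)*3)*(5/2) = (6438/49)*(5/2) = 16095/49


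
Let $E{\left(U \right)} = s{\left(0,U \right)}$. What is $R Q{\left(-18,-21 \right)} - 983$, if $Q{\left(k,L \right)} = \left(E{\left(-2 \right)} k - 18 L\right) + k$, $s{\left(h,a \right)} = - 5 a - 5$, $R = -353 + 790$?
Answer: $117007$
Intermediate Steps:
$R = 437$
$s{\left(h,a \right)} = -5 - 5 a$
$E{\left(U \right)} = -5 - 5 U$
$Q{\left(k,L \right)} = - 18 L + 6 k$ ($Q{\left(k,L \right)} = \left(\left(-5 - -10\right) k - 18 L\right) + k = \left(\left(-5 + 10\right) k - 18 L\right) + k = \left(5 k - 18 L\right) + k = \left(- 18 L + 5 k\right) + k = - 18 L + 6 k$)
$R Q{\left(-18,-21 \right)} - 983 = 437 \left(\left(-18\right) \left(-21\right) + 6 \left(-18\right)\right) - 983 = 437 \left(378 - 108\right) - 983 = 437 \cdot 270 - 983 = 117990 - 983 = 117007$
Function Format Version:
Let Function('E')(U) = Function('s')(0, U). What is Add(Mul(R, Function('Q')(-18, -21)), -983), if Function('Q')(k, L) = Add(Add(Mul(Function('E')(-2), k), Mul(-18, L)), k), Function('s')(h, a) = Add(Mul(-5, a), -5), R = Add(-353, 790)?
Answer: 117007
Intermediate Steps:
R = 437
Function('s')(h, a) = Add(-5, Mul(-5, a))
Function('E')(U) = Add(-5, Mul(-5, U))
Function('Q')(k, L) = Add(Mul(-18, L), Mul(6, k)) (Function('Q')(k, L) = Add(Add(Mul(Add(-5, Mul(-5, -2)), k), Mul(-18, L)), k) = Add(Add(Mul(Add(-5, 10), k), Mul(-18, L)), k) = Add(Add(Mul(5, k), Mul(-18, L)), k) = Add(Add(Mul(-18, L), Mul(5, k)), k) = Add(Mul(-18, L), Mul(6, k)))
Add(Mul(R, Function('Q')(-18, -21)), -983) = Add(Mul(437, Add(Mul(-18, -21), Mul(6, -18))), -983) = Add(Mul(437, Add(378, -108)), -983) = Add(Mul(437, 270), -983) = Add(117990, -983) = 117007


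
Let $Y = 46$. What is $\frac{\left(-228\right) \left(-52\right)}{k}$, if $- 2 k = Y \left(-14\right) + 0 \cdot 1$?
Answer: $\frac{5928}{161} \approx 36.82$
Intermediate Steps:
$k = 322$ ($k = - \frac{46 \left(-14\right) + 0 \cdot 1}{2} = - \frac{-644 + 0}{2} = \left(- \frac{1}{2}\right) \left(-644\right) = 322$)
$\frac{\left(-228\right) \left(-52\right)}{k} = \frac{\left(-228\right) \left(-52\right)}{322} = 11856 \cdot \frac{1}{322} = \frac{5928}{161}$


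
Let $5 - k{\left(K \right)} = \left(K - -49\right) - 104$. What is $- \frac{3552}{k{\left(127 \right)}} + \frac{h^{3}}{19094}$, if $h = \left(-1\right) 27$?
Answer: $\frac{66503127}{1279298} \approx 51.984$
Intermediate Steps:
$h = -27$
$k{\left(K \right)} = 60 - K$ ($k{\left(K \right)} = 5 - \left(\left(K - -49\right) - 104\right) = 5 - \left(\left(K + 49\right) - 104\right) = 5 - \left(\left(49 + K\right) - 104\right) = 5 - \left(-55 + K\right) = 60 - K$)
$- \frac{3552}{k{\left(127 \right)}} + \frac{h^{3}}{19094} = - \frac{3552}{60 - 127} + \frac{\left(-27\right)^{3}}{19094} = - \frac{3552}{60 - 127} - \frac{19683}{19094} = - \frac{3552}{-67} - \frac{19683}{19094} = \left(-3552\right) \left(- \frac{1}{67}\right) - \frac{19683}{19094} = \frac{3552}{67} - \frac{19683}{19094} = \frac{66503127}{1279298}$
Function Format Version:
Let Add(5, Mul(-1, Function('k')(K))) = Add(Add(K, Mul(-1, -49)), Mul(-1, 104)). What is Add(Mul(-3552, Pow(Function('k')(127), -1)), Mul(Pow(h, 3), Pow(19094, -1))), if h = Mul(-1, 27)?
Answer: Rational(66503127, 1279298) ≈ 51.984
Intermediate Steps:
h = -27
Function('k')(K) = Add(60, Mul(-1, K)) (Function('k')(K) = Add(5, Mul(-1, Add(Add(K, Mul(-1, -49)), Mul(-1, 104)))) = Add(5, Mul(-1, Add(Add(K, 49), -104))) = Add(5, Mul(-1, Add(Add(49, K), -104))) = Add(5, Mul(-1, Add(-55, K))) = Add(5, Add(55, Mul(-1, K))) = Add(60, Mul(-1, K)))
Add(Mul(-3552, Pow(Function('k')(127), -1)), Mul(Pow(h, 3), Pow(19094, -1))) = Add(Mul(-3552, Pow(Add(60, Mul(-1, 127)), -1)), Mul(Pow(-27, 3), Pow(19094, -1))) = Add(Mul(-3552, Pow(Add(60, -127), -1)), Mul(-19683, Rational(1, 19094))) = Add(Mul(-3552, Pow(-67, -1)), Rational(-19683, 19094)) = Add(Mul(-3552, Rational(-1, 67)), Rational(-19683, 19094)) = Add(Rational(3552, 67), Rational(-19683, 19094)) = Rational(66503127, 1279298)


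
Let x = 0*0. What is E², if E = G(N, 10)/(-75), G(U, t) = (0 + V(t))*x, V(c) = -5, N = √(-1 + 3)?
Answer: 0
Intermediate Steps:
x = 0
N = √2 ≈ 1.4142
G(U, t) = 0 (G(U, t) = (0 - 5)*0 = -5*0 = 0)
E = 0 (E = 0/(-75) = 0*(-1/75) = 0)
E² = 0² = 0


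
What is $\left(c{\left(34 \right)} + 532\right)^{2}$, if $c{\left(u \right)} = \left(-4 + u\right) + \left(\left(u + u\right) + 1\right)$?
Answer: $398161$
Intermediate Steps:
$c{\left(u \right)} = -3 + 3 u$ ($c{\left(u \right)} = \left(-4 + u\right) + \left(2 u + 1\right) = \left(-4 + u\right) + \left(1 + 2 u\right) = -3 + 3 u$)
$\left(c{\left(34 \right)} + 532\right)^{2} = \left(\left(-3 + 3 \cdot 34\right) + 532\right)^{2} = \left(\left(-3 + 102\right) + 532\right)^{2} = \left(99 + 532\right)^{2} = 631^{2} = 398161$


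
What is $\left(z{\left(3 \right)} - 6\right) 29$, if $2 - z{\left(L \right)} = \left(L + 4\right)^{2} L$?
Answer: $-4379$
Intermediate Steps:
$z{\left(L \right)} = 2 - L \left(4 + L\right)^{2}$ ($z{\left(L \right)} = 2 - \left(L + 4\right)^{2} L = 2 - \left(4 + L\right)^{2} L = 2 - L \left(4 + L\right)^{2}$)
$\left(z{\left(3 \right)} - 6\right) 29 = \left(\left(2 - 3 \left(4 + 3\right)^{2}\right) - 6\right) 29 = \left(\left(2 - 3 \cdot 7^{2}\right) - 6\right) 29 = \left(\left(2 - 3 \cdot 49\right) - 6\right) 29 = \left(\left(2 - 147\right) - 6\right) 29 = \left(-145 - 6\right) 29 = \left(-151\right) 29 = -4379$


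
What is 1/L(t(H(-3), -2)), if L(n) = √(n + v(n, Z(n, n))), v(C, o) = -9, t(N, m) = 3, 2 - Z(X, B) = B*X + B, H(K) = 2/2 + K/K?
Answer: -I*√6/6 ≈ -0.40825*I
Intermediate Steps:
H(K) = 2 (H(K) = 2*(½) + 1 = 1 + 1 = 2)
Z(X, B) = 2 - B - B*X (Z(X, B) = 2 - (B*X + B) = 2 - (B + B*X) = 2 + (-B - B*X) = 2 - B - B*X)
L(n) = √(-9 + n) (L(n) = √(n - 9) = √(-9 + n))
1/L(t(H(-3), -2)) = 1/(√(-9 + 3)) = 1/(√(-6)) = 1/(I*√6) = -I*√6/6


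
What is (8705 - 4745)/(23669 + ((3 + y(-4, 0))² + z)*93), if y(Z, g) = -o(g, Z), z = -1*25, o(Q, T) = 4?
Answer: 3960/21437 ≈ 0.18473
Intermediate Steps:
z = -25
y(Z, g) = -4 (y(Z, g) = -1*4 = -4)
(8705 - 4745)/(23669 + ((3 + y(-4, 0))² + z)*93) = (8705 - 4745)/(23669 + ((3 - 4)² - 25)*93) = 3960/(23669 + ((-1)² - 25)*93) = 3960/(23669 + (1 - 25)*93) = 3960/(23669 - 24*93) = 3960/(23669 - 2232) = 3960/21437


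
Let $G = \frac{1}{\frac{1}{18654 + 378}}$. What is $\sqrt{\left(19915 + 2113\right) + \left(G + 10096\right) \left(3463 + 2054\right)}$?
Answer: $2 \sqrt{40180301} \approx 12678.0$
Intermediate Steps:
$G = 19032$ ($G = \frac{1}{\frac{1}{19032}} = 19032$)
$\sqrt{\left(19915 + 2113\right) + \left(G + 10096\right) \left(3463 + 2054\right)} = \sqrt{\left(19915 + 2113\right) + \left(19032 + 10096\right) \left(3463 + 2054\right)} = \sqrt{22028 + 29128 \cdot 5517} = \sqrt{22028 + 160699176} = \sqrt{160721204} = 2 \sqrt{40180301}$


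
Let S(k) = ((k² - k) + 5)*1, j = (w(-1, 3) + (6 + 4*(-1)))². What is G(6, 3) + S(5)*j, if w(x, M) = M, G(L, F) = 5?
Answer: 630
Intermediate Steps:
j = 25 (j = (3 + (6 + 4*(-1)))² = (3 + (6 - 4))² = (3 + 2)² = 5² = 25)
S(k) = 5 + k² - k (S(k) = (5 + k² - k)*1 = 5 + k² - k)
G(6, 3) + S(5)*j = 5 + (5 + 5² - 1*5)*25 = 5 + (5 + 25 - 5)*25 = 5 + 25*25 = 5 + 625 = 630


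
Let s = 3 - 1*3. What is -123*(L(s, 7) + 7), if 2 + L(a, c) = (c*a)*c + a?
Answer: -615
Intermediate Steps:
s = 0 (s = 3 - 3 = 0)
L(a, c) = -2 + a + a*c² (L(a, c) = -2 + ((c*a)*c + a) = -2 + ((a*c)*c + a) = -2 + (a*c² + a) = -2 + (a + a*c²) = -2 + a + a*c²)
-123*(L(s, 7) + 7) = -123*((-2 + 0 + 0*7²) + 7) = -123*((-2 + 0 + 0*49) + 7) = -123*((-2 + 0 + 0) + 7) = -123*(-2 + 7) = -123*5 = -615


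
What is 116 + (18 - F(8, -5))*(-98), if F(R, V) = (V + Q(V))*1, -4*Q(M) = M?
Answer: -4031/2 ≈ -2015.5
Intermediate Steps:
Q(M) = -M/4
F(R, V) = 3*V/4 (F(R, V) = (V - V/4)*1 = (3*V/4)*1 = 3*V/4)
116 + (18 - F(8, -5))*(-98) = 116 + (18 - 3*(-5)/4)*(-98) = 116 + (18 - 1*(-15/4))*(-98) = 116 + (18 + 15/4)*(-98) = 116 + (87/4)*(-98) = 116 - 4263/2 = -4031/2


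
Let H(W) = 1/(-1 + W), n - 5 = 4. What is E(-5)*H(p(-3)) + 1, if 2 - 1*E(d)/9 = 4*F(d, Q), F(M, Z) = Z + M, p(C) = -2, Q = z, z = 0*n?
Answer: -65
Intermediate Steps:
n = 9 (n = 5 + 4 = 9)
z = 0 (z = 0*9 = 0)
Q = 0
F(M, Z) = M + Z
E(d) = 18 - 36*d (E(d) = 18 - 36*(d + 0) = 18 - 36*d)
E(-5)*H(p(-3)) + 1 = (18 - 36*(-5))/(-1 - 2) + 1 = (18 + 180)/(-3) + 1 = 198*(-⅓) + 1 = -66 + 1 = -65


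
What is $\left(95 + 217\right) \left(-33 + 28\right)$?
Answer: $-1560$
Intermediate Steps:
$\left(95 + 217\right) \left(-33 + 28\right) = 312 \left(-5\right) = -1560$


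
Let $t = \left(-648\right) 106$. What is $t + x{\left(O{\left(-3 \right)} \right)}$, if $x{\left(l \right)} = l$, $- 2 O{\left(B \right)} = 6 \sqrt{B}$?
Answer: $-68688 - 3 i \sqrt{3} \approx -68688.0 - 5.1962 i$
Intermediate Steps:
$O{\left(B \right)} = - 3 \sqrt{B}$ ($O{\left(B \right)} = - \frac{6 \sqrt{B}}{2} = - 3 \sqrt{B}$)
$t = -68688$
$t + x{\left(O{\left(-3 \right)} \right)} = -68688 - 3 \sqrt{-3} = -68688 - 3 i \sqrt{3}$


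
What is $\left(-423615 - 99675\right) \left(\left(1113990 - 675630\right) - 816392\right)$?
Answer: $197820365280$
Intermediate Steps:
$\left(-423615 - 99675\right) \left(\left(1113990 - 675630\right) - 816392\right) = - 523290 \left(438360 - 816392\right) = \left(-523290\right) \left(-378032\right) = 197820365280$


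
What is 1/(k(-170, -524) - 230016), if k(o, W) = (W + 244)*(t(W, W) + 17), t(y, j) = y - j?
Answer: -1/234776 ≈ -4.2594e-6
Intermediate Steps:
k(o, W) = 4148 + 17*W (k(o, W) = (W + 244)*((W - W) + 17) = (244 + W)*(0 + 17) = (244 + W)*17 = 4148 + 17*W)
1/(k(-170, -524) - 230016) = 1/((4148 + 17*(-524)) - 230016) = 1/((4148 - 8908) - 230016) = 1/(-4760 - 230016) = 1/(-234776) = -1/234776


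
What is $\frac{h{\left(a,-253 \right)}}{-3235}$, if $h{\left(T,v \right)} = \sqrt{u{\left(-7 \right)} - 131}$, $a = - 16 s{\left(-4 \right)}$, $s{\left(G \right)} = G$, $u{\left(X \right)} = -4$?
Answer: $- \frac{3 i \sqrt{15}}{3235} \approx - 0.0035916 i$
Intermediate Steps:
$a = 64$ ($a = \left(-16\right) \left(-4\right) = 64$)
$h{\left(T,v \right)} = 3 i \sqrt{15}$ ($h{\left(T,v \right)} = \sqrt{-4 - 131} = \sqrt{-135} = 3 i \sqrt{15}$)
$\frac{h{\left(a,-253 \right)}}{-3235} = \frac{3 i \sqrt{15}}{-3235} = 3 i \sqrt{15} \left(- \frac{1}{3235}\right) = - \frac{3 i \sqrt{15}}{3235}$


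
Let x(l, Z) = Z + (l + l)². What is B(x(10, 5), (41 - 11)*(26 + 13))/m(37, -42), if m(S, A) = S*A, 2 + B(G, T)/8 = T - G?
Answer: -436/111 ≈ -3.9279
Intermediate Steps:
x(l, Z) = Z + 4*l² (x(l, Z) = Z + (2*l)² = Z + 4*l²)
B(G, T) = -16 - 8*G + 8*T (B(G, T) = -16 + 8*(T - G) = -16 + (-8*G + 8*T) = -16 - 8*G + 8*T)
m(S, A) = A*S
B(x(10, 5), (41 - 11)*(26 + 13))/m(37, -42) = (-16 - 8*(5 + 4*10²) + 8*((41 - 11)*(26 + 13)))/((-42*37)) = (-16 - 8*(5 + 4*100) + 8*(30*39))/(-1554) = (-16 - 8*(5 + 400) + 8*1170)*(-1/1554) = (-16 - 8*405 + 9360)*(-1/1554) = (-16 - 3240 + 9360)*(-1/1554) = 6104*(-1/1554) = -436/111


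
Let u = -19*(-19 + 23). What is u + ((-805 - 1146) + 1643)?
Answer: -384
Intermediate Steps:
u = -76 (u = -19*4 = -76)
u + ((-805 - 1146) + 1643) = -76 + ((-805 - 1146) + 1643) = -76 + (-1951 + 1643) = -76 - 308 = -384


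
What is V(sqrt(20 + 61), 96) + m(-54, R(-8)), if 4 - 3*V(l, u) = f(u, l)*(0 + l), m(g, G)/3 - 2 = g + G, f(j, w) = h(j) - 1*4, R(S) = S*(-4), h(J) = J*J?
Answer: -83084/3 ≈ -27695.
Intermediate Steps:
h(J) = J**2
R(S) = -4*S
f(j, w) = -4 + j**2 (f(j, w) = j**2 - 1*4 = j**2 - 4 = -4 + j**2)
m(g, G) = 6 + 3*G + 3*g (m(g, G) = 6 + 3*(g + G) = 6 + 3*(G + g) = 6 + (3*G + 3*g) = 6 + 3*G + 3*g)
V(l, u) = 4/3 - l*(-4 + u**2)/3 (V(l, u) = 4/3 - (-4 + u**2)*(0 + l)/3 = 4/3 - (-4 + u**2)*l/3 = 4/3 - l*(-4 + u**2)/3)
V(sqrt(20 + 61), 96) + m(-54, R(-8)) = (4/3 - sqrt(20 + 61)*(-4 + 96**2)/3) + (6 + 3*(-4*(-8)) + 3*(-54)) = (4/3 - sqrt(81)*(-4 + 9216)/3) + (6 + 3*32 - 162) = (4/3 - 1/3*9*9212) + (6 + 96 - 162) = (4/3 - 27636) - 60 = -82904/3 - 60 = -83084/3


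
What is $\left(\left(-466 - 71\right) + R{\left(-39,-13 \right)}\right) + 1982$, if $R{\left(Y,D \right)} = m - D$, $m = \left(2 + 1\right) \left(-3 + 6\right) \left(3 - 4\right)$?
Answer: $1449$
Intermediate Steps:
$m = -9$ ($m = 3 \cdot 3 \left(-1\right) = 3 \left(-3\right) = -9$)
$R{\left(Y,D \right)} = -9 - D$
$\left(\left(-466 - 71\right) + R{\left(-39,-13 \right)}\right) + 1982 = \left(\left(-466 - 71\right) - -4\right) + 1982 = \left(-537 + \left(-9 + 13\right)\right) + 1982 = \left(-537 + 4\right) + 1982 = -533 + 1982 = 1449$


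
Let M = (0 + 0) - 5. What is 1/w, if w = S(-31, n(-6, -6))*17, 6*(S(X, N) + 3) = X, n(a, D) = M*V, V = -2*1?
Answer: -6/833 ≈ -0.0072029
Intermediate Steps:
V = -2
M = -5 (M = 0 - 5 = -5)
n(a, D) = 10 (n(a, D) = -5*(-2) = 10)
S(X, N) = -3 + X/6
w = -833/6 (w = (-3 + (1/6)*(-31))*17 = (-3 - 31/6)*17 = -49/6*17 = -833/6 ≈ -138.83)
1/w = 1/(-833/6) = -6/833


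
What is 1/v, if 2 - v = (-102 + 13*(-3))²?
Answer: -1/19879 ≈ -5.0304e-5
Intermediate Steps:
v = -19879 (v = 2 - (-102 + 13*(-3))² = 2 - (-102 - 39)² = 2 - 1*(-141)² = 2 - 1*19881 = 2 - 19881 = -19879)
1/v = 1/(-19879) = -1/19879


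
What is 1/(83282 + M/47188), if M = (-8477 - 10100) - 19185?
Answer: 23594/1964936627 ≈ 1.2008e-5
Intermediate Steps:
M = -37762 (M = -18577 - 19185 = -37762)
1/(83282 + M/47188) = 1/(83282 - 37762/47188) = 1/(83282 - 37762*1/47188) = 1/(83282 - 18881/23594) = 1/(1964936627/23594) = 23594/1964936627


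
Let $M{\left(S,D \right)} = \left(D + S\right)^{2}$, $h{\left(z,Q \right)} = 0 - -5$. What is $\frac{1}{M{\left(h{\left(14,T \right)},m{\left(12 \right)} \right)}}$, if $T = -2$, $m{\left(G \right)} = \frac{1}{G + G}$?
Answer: $\frac{576}{14641} \approx 0.039342$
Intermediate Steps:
$m{\left(G \right)} = \frac{1}{2 G}$
$h{\left(z,Q \right)} = 5$ ($h{\left(z,Q \right)} = 0 + 5 = 5$)
$\frac{1}{M{\left(h{\left(14,T \right)},m{\left(12 \right)} \right)}} = \frac{1}{\left(\frac{1}{2 \cdot 12} + 5\right)^{2}} = \frac{1}{\left(\frac{1}{2} \cdot \frac{1}{12} + 5\right)^{2}} = \frac{1}{\left(\frac{1}{24} + 5\right)^{2}} = \frac{1}{\left(\frac{121}{24}\right)^{2}} = \frac{1}{\frac{14641}{576}} = \frac{576}{14641}$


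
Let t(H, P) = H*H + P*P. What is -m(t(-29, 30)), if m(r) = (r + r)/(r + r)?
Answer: -1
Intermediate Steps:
t(H, P) = H**2 + P**2
m(r) = 1 (m(r) = (2*r)/((2*r)) = (2*r)*(1/(2*r)) = 1)
-m(t(-29, 30)) = -1*1 = -1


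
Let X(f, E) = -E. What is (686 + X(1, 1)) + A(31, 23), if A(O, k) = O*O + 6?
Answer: 1652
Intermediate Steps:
A(O, k) = 6 + O**2 (A(O, k) = O**2 + 6 = 6 + O**2)
(686 + X(1, 1)) + A(31, 23) = (686 - 1*1) + (6 + 31**2) = (686 - 1) + (6 + 961) = 685 + 967 = 1652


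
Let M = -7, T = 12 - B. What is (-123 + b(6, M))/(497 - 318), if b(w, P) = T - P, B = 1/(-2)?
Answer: -207/358 ≈ -0.57821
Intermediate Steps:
B = -1/2 ≈ -0.50000
T = 25/2 (T = 12 - 1*(-1/2) = 12 + 1/2 = 25/2 ≈ 12.500)
b(w, P) = 25/2 - P
(-123 + b(6, M))/(497 - 318) = (-123 + (25/2 - 1*(-7)))/(497 - 318) = (-123 + (25/2 + 7))/179 = (-123 + 39/2)*(1/179) = -207/2*1/179 = -207/358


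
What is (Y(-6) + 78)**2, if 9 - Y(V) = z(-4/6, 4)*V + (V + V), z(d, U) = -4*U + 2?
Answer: 225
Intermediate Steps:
z(d, U) = 2 - 4*U
Y(V) = 9 + 12*V (Y(V) = 9 - ((2 - 4*4)*V + (V + V)) = 9 - ((2 - 16)*V + 2*V) = 9 - (-14*V + 2*V) = 9 - (-12)*V = 9 + 12*V)
(Y(-6) + 78)**2 = ((9 + 12*(-6)) + 78)**2 = ((9 - 72) + 78)**2 = (-63 + 78)**2 = 15**2 = 225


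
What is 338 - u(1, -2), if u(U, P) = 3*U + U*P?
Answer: 337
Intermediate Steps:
u(U, P) = 3*U + P*U
338 - u(1, -2) = 338 - (3 - 2) = 338 - 1 = 337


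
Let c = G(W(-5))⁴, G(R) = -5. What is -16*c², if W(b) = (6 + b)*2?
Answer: -6250000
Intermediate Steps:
W(b) = 12 + 2*b
c = 625 (c = (-5)⁴ = 625)
-16*c² = -16*625² = -16*390625 = -6250000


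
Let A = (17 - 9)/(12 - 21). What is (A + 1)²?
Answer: 1/81 ≈ 0.012346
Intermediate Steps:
A = -8/9 (A = 8/(-9) = 8*(-⅑) = -8/9 ≈ -0.88889)
(A + 1)² = (-8/9 + 1)² = (⅑)² = 1/81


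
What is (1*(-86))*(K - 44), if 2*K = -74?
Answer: 6966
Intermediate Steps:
K = -37 (K = (½)*(-74) = -37)
(1*(-86))*(K - 44) = (1*(-86))*(-37 - 44) = -86*(-81) = 6966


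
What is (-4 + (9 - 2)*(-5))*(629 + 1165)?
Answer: -69966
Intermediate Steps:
(-4 + (9 - 2)*(-5))*(629 + 1165) = (-4 + 7*(-5))*1794 = (-4 - 35)*1794 = -39*1794 = -69966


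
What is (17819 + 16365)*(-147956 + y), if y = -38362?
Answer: -6369094512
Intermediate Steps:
(17819 + 16365)*(-147956 + y) = (17819 + 16365)*(-147956 - 38362) = 34184*(-186318) = -6369094512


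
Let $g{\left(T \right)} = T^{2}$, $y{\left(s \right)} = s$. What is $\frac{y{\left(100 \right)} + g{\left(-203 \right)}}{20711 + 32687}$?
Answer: $\frac{41309}{53398} \approx 0.77361$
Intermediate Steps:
$\frac{y{\left(100 \right)} + g{\left(-203 \right)}}{20711 + 32687} = \frac{100 + \left(-203\right)^{2}}{20711 + 32687} = \frac{100 + 41209}{53398} = 41309 \cdot \frac{1}{53398} = \frac{41309}{53398}$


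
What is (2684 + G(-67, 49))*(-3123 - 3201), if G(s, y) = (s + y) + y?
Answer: -17169660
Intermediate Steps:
G(s, y) = s + 2*y
(2684 + G(-67, 49))*(-3123 - 3201) = (2684 + (-67 + 2*49))*(-3123 - 3201) = (2684 + (-67 + 98))*(-6324) = (2684 + 31)*(-6324) = 2715*(-6324) = -17169660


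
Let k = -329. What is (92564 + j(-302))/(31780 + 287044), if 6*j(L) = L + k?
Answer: 554753/1912944 ≈ 0.29000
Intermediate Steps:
j(L) = -329/6 + L/6 (j(L) = (L - 329)/6 = (-329 + L)/6 = -329/6 + L/6)
(92564 + j(-302))/(31780 + 287044) = (92564 + (-329/6 + (⅙)*(-302)))/(31780 + 287044) = (92564 + (-329/6 - 151/3))/318824 = (92564 - 631/6)*(1/318824) = (554753/6)*(1/318824) = 554753/1912944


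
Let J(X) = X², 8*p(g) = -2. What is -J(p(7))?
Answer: -1/16 ≈ -0.062500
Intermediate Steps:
p(g) = -¼ (p(g) = (⅛)*(-2) = -¼)
-J(p(7)) = -(-¼)² = -1*1/16 = -1/16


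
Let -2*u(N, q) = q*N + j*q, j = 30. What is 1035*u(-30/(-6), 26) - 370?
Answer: -471295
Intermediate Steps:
u(N, q) = -15*q - N*q/2 (u(N, q) = -(q*N + 30*q)/2 = -(N*q + 30*q)/2 = -(30*q + N*q)/2 = -15*q - N*q/2)
1035*u(-30/(-6), 26) - 370 = 1035*(-½*26*(30 - 30/(-6))) - 370 = 1035*(-½*26*(30 - 30*(-⅙))) - 370 = 1035*(-½*26*(30 + 5)) - 370 = 1035*(-½*26*35) - 370 = 1035*(-455) - 370 = -470925 - 370 = -471295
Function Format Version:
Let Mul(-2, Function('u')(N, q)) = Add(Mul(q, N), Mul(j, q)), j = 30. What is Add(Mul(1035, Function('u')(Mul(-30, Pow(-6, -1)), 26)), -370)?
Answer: -471295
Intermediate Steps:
Function('u')(N, q) = Add(Mul(-15, q), Mul(Rational(-1, 2), N, q)) (Function('u')(N, q) = Mul(Rational(-1, 2), Add(Mul(q, N), Mul(30, q))) = Mul(Rational(-1, 2), Add(Mul(N, q), Mul(30, q))) = Mul(Rational(-1, 2), Add(Mul(30, q), Mul(N, q))) = Add(Mul(-15, q), Mul(Rational(-1, 2), N, q)))
Add(Mul(1035, Function('u')(Mul(-30, Pow(-6, -1)), 26)), -370) = Add(Mul(1035, Mul(Rational(-1, 2), 26, Add(30, Mul(-30, Pow(-6, -1))))), -370) = Add(Mul(1035, Mul(Rational(-1, 2), 26, Add(30, Mul(-30, Rational(-1, 6))))), -370) = Add(Mul(1035, Mul(Rational(-1, 2), 26, Add(30, 5))), -370) = Add(Mul(1035, Mul(Rational(-1, 2), 26, 35)), -370) = Add(Mul(1035, -455), -370) = Add(-470925, -370) = -471295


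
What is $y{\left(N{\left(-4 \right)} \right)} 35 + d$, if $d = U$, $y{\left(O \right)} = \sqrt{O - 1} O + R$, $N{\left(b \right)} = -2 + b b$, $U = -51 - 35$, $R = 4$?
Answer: $54 + 490 \sqrt{13} \approx 1820.7$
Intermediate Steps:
$U = -86$
$N{\left(b \right)} = -2 + b^{2}$
$y{\left(O \right)} = 4 + O \sqrt{-1 + O}$ ($y{\left(O \right)} = \sqrt{O - 1} O + 4 = \sqrt{-1 + O} O + 4 = O \sqrt{-1 + O} + 4 = 4 + O \sqrt{-1 + O}$)
$d = -86$
$y{\left(N{\left(-4 \right)} \right)} 35 + d = \left(4 + \left(-2 + \left(-4\right)^{2}\right) \sqrt{-1 - \left(2 - \left(-4\right)^{2}\right)}\right) 35 - 86 = \left(4 + \left(-2 + 16\right) \sqrt{-1 + \left(-2 + 16\right)}\right) 35 - 86 = \left(4 + 14 \sqrt{-1 + 14}\right) 35 - 86 = \left(4 + 14 \sqrt{13}\right) 35 - 86 = \left(140 + 490 \sqrt{13}\right) - 86 = 54 + 490 \sqrt{13}$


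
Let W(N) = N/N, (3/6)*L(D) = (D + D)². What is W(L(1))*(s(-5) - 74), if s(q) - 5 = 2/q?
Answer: -347/5 ≈ -69.400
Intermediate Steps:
s(q) = 5 + 2/q
L(D) = 8*D² (L(D) = 2*(D + D)² = 2*(2*D)² = 2*(4*D²) = 8*D²)
W(N) = 1
W(L(1))*(s(-5) - 74) = 1*((5 + 2/(-5)) - 74) = 1*((5 + 2*(-⅕)) - 74) = 1*((5 - ⅖) - 74) = 1*(23/5 - 74) = 1*(-347/5) = -347/5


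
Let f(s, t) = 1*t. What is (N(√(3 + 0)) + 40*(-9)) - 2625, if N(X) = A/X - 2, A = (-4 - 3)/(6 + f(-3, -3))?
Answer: -2987 - 7*√3/9 ≈ -2988.3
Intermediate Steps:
f(s, t) = t
A = -7/3 (A = (-4 - 3)/(6 - 3) = -7/3 ≈ -2.3333)
N(X) = -2 - 7/(3*X) (N(X) = -7/(3*X) - 2 = -2 - 7/(3*X))
(N(√(3 + 0)) + 40*(-9)) - 2625 = ((-2 - 7/(3*√(3 + 0))) + 40*(-9)) - 2625 = ((-2 - 7*√3/3/3) - 360) - 2625 = ((-2 - 7*√3/9) - 360) - 2625 = (-362 - 7*√3/9) - 2625 = -2987 - 7*√3/9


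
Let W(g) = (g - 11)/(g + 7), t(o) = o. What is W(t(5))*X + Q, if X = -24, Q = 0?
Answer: 12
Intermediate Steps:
W(g) = (-11 + g)/(7 + g)
W(t(5))*X + Q = ((-11 + 5)/(7 + 5))*(-24) + 0 = (-6/12)*(-24) + 0 = ((1/12)*(-6))*(-24) + 0 = -½*(-24) + 0 = 12 + 0 = 12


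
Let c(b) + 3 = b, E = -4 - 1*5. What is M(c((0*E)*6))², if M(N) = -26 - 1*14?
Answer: 1600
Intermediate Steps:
E = -9 (E = -4 - 5 = -9)
c(b) = -3 + b
M(N) = -40 (M(N) = -26 - 14 = -40)
M(c((0*E)*6))² = (-40)² = 1600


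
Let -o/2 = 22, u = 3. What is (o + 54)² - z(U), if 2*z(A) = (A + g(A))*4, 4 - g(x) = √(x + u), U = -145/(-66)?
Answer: 2891/33 + 7*√462/33 ≈ 92.165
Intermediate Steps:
U = 145/66 (U = -145*(-1/66) = 145/66 ≈ 2.1970)
o = -44 (o = -2*22 = -44)
g(x) = 4 - √(3 + x) (g(x) = 4 - √(x + 3) = 4 - √(3 + x))
z(A) = 8 - 2*√(3 + A) + 2*A (z(A) = ((A + (4 - √(3 + A)))*4)/2 = ((4 + A - √(3 + A))*4)/2 = (16 - 4*√(3 + A) + 4*A)/2 = 8 - 2*√(3 + A) + 2*A)
(o + 54)² - z(U) = (-44 + 54)² - (8 - 2*√(3 + 145/66) + 2*(145/66)) = 10² - (8 - 7*√462/33 + 145/33) = 100 - (8 - 7*√462/33 + 145/33) = 100 - (409/33 - 7*√462/33) = 100 + (-409/33 + 7*√462/33) = 2891/33 + 7*√462/33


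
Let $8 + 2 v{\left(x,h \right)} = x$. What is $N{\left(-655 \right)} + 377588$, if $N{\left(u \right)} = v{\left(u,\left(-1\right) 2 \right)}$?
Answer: $\frac{754513}{2} \approx 3.7726 \cdot 10^{5}$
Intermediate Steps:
$v{\left(x,h \right)} = -4 + \frac{x}{2}$
$N{\left(u \right)} = -4 + \frac{u}{2}$
$N{\left(-655 \right)} + 377588 = \left(-4 + \frac{1}{2} \left(-655\right)\right) + 377588 = \left(-4 - \frac{655}{2}\right) + 377588 = - \frac{663}{2} + 377588 = \frac{754513}{2}$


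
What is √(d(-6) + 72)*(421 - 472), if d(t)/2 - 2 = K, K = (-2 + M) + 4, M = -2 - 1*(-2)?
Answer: -204*√5 ≈ -456.16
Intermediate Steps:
M = 0 (M = -2 + 2 = 0)
K = 2 (K = (-2 + 0) + 4 = -2 + 4 = 2)
d(t) = 8 (d(t) = 4 + 2*2 = 4 + 4 = 8)
√(d(-6) + 72)*(421 - 472) = √(8 + 72)*(421 - 472) = √80*(-51) = (4*√5)*(-51) = -204*√5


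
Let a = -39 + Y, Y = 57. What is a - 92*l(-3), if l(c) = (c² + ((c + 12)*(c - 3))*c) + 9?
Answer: -16542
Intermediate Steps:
a = 18 (a = -39 + 57 = 18)
l(c) = 9 + c² + c*(-3 + c)*(12 + c) (l(c) = (c² + ((12 + c)*(-3 + c))*c) + 9 = (c² + ((-3 + c)*(12 + c))*c) + 9 = (c² + c*(-3 + c)*(12 + c)) + 9 = 9 + c² + c*(-3 + c)*(12 + c))
a - 92*l(-3) = 18 - 92*(9 + (-3)³ - 36*(-3) + 10*(-3)²) = 18 - 92*(9 - 27 + 108 + 10*9) = 18 - 92*(9 - 27 + 108 + 90) = 18 - 92*180 = 18 - 16560 = -16542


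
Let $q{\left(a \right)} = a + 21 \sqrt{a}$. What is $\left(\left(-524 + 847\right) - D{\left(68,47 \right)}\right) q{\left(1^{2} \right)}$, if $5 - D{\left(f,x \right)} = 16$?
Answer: $7348$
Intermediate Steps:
$D{\left(f,x \right)} = -11$ ($D{\left(f,x \right)} = 5 - 16 = -11$)
$\left(\left(-524 + 847\right) - D{\left(68,47 \right)}\right) q{\left(1^{2} \right)} = \left(\left(-524 + 847\right) - -11\right) \left(1^{2} + 21 \sqrt{1^{2}}\right) = \left(323 + 11\right) \left(1 + 21 \sqrt{1}\right) = 334 \left(1 + 21 \cdot 1\right) = 334 \left(1 + 21\right) = 334 \cdot 22 = 7348$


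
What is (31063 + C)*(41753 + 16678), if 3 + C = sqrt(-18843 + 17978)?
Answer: 1814866860 + 58431*I*sqrt(865) ≈ 1.8149e+9 + 1.7185e+6*I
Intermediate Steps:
C = -3 + I*sqrt(865) (C = -3 + sqrt(-18843 + 17978) = -3 + sqrt(-865) = -3 + I*sqrt(865) ≈ -3.0 + 29.411*I)
(31063 + C)*(41753 + 16678) = (31063 + (-3 + I*sqrt(865)))*(41753 + 16678) = (31060 + I*sqrt(865))*58431 = 1814866860 + 58431*I*sqrt(865)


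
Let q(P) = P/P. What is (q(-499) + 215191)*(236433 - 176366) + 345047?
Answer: 12926282911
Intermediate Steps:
q(P) = 1
(q(-499) + 215191)*(236433 - 176366) + 345047 = (1 + 215191)*(236433 - 176366) + 345047 = 215192*60067 + 345047 = 12925937864 + 345047 = 12926282911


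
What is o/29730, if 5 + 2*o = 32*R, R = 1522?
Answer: 16233/19820 ≈ 0.81902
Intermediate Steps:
o = 48699/2 (o = -5/2 + (32*1522)/2 = -5/2 + (½)*48704 = -5/2 + 24352 = 48699/2 ≈ 24350.)
o/29730 = (48699/2)/29730 = (48699/2)*(1/29730) = 16233/19820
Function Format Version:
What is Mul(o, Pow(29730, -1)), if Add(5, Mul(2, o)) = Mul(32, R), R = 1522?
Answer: Rational(16233, 19820) ≈ 0.81902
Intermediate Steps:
o = Rational(48699, 2) (o = Add(Rational(-5, 2), Mul(Rational(1, 2), Mul(32, 1522))) = Add(Rational(-5, 2), Mul(Rational(1, 2), 48704)) = Add(Rational(-5, 2), 24352) = Rational(48699, 2) ≈ 24350.)
Mul(o, Pow(29730, -1)) = Mul(Rational(48699, 2), Pow(29730, -1)) = Mul(Rational(48699, 2), Rational(1, 29730)) = Rational(16233, 19820)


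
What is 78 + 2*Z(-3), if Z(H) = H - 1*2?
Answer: 68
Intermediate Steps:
Z(H) = -2 + H (Z(H) = H - 2 = -2 + H)
78 + 2*Z(-3) = 78 + 2*(-2 - 3) = 78 + 2*(-5) = 78 - 10 = 68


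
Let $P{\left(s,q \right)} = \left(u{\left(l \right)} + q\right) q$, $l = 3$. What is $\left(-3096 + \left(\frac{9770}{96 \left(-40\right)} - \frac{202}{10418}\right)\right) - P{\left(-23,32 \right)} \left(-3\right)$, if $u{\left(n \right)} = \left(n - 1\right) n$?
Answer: $\frac{1099013335}{2000256} \approx 549.44$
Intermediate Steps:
$u{\left(n \right)} = n \left(-1 + n\right)$ ($u{\left(n \right)} = \left(-1 + n\right) n = n \left(-1 + n\right)$)
$P{\left(s,q \right)} = q \left(6 + q\right)$ ($P{\left(s,q \right)} = \left(3 \left(-1 + 3\right) + q\right) q = \left(3 \cdot 2 + q\right) q = \left(6 + q\right) q = q \left(6 + q\right)$)
$\left(-3096 + \left(\frac{9770}{96 \left(-40\right)} - \frac{202}{10418}\right)\right) - P{\left(-23,32 \right)} \left(-3\right) = \left(-3096 + \left(\frac{9770}{96 \left(-40\right)} - \frac{202}{10418}\right)\right) - 32 \left(6 + 32\right) \left(-3\right) = \left(-3096 + \left(\frac{9770}{-3840} - \frac{101}{5209}\right)\right) - 32 \cdot 38 \left(-3\right) = \left(-3096 + \left(9770 \left(- \frac{1}{3840}\right) - \frac{101}{5209}\right)\right) - 1216 \left(-3\right) = \left(-3096 - \frac{5127977}{2000256}\right) - -3648 = \left(-3096 - \frac{5127977}{2000256}\right) + 3648 = - \frac{6197920553}{2000256} + 3648 = \frac{1099013335}{2000256}$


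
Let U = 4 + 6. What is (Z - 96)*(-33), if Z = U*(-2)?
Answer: 3828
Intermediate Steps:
U = 10
Z = -20 (Z = 10*(-2) = -20)
(Z - 96)*(-33) = (-20 - 96)*(-33) = -116*(-33) = 3828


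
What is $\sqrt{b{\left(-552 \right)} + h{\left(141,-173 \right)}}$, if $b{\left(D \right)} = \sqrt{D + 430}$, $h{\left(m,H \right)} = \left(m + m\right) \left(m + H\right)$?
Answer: $\sqrt{-9024 + i \sqrt{122}} \approx 0.0581 + 94.995 i$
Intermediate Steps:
$h{\left(m,H \right)} = 2 m \left(H + m\right)$
$b{\left(D \right)} = \sqrt{430 + D}$
$\sqrt{b{\left(-552 \right)} + h{\left(141,-173 \right)}} = \sqrt{\sqrt{430 - 552} + 2 \cdot 141 \left(-173 + 141\right)} = \sqrt{\sqrt{-122} + 2 \cdot 141 \left(-32\right)} = \sqrt{i \sqrt{122} - 9024} = \sqrt{-9024 + i \sqrt{122}}$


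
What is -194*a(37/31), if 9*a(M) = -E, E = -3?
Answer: -194/3 ≈ -64.667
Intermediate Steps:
a(M) = 1/3 (a(M) = (-1*(-3))/9 = (1/9)*3 = 1/3)
-194*a(37/31) = -194*1/3 = -194/3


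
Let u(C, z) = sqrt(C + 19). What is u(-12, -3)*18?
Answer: 18*sqrt(7) ≈ 47.624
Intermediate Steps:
u(C, z) = sqrt(19 + C)
u(-12, -3)*18 = sqrt(19 - 12)*18 = sqrt(7)*18 = 18*sqrt(7)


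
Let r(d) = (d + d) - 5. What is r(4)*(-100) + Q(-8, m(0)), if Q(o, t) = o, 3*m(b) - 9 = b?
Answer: -308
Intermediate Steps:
m(b) = 3 + b/3
r(d) = -5 + 2*d (r(d) = 2*d - 5 = -5 + 2*d)
r(4)*(-100) + Q(-8, m(0)) = (-5 + 2*4)*(-100) - 8 = (-5 + 8)*(-100) - 8 = 3*(-100) - 8 = -300 - 8 = -308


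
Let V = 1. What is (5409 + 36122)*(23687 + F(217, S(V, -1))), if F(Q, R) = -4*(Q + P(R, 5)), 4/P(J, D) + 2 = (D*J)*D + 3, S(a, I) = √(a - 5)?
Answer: 2370186753893/2501 + 33224800*I/2501 ≈ 9.477e+8 + 13285.0*I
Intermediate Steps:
S(a, I) = √(-5 + a)
P(J, D) = 4/(1 + J*D²) (P(J, D) = 4/(-2 + ((D*J)*D + 3)) = 4/(-2 + (J*D² + 3)) = 4/(-2 + (3 + J*D²)) = 4/(1 + J*D²))
F(Q, R) = -16/(1 + 25*R) - 4*Q (F(Q, R) = -4*(Q + 4/(1 + R*5²)) = -4*(Q + 4/(1 + R*25)) = -4*(Q + 4/(1 + 25*R)) = -16/(1 + 25*R) - 4*Q)
(5409 + 36122)*(23687 + F(217, S(V, -1))) = (5409 + 36122)*(23687 + 4*(-4 - 1*217*(1 + 25*√(-5 + 1)))/(1 + 25*√(-5 + 1))) = 41531*(23687 + 4*(-4 - 1*217*(1 + 25*√(-4)))/(1 + 25*√(-4))) = 41531*(23687 + 4*(-4 - 1*217*(1 + 25*(2*I)))/(1 + 25*(2*I))) = 41531*(23687 + 4*(-4 - 1*217*(1 + 50*I))/(1 + 50*I)) = 41531*(23687 + 4*((1 - 50*I)/2501)*(-4 + (-217 - 10850*I))) = 41531*(23687 + 4*((1 - 50*I)/2501)*(-221 - 10850*I)) = 41531*(23687 + 4*(1 - 50*I)*(-221 - 10850*I)/2501) = 983744797 + 166124*(1 - 50*I)*(-221 - 10850*I)/2501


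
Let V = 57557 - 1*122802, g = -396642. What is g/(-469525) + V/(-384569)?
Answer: 183170375923/180564759725 ≈ 1.0144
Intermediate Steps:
V = -65245 (V = 57557 - 122802 = -65245)
g/(-469525) + V/(-384569) = -396642/(-469525) - 65245/(-384569) = -396642*(-1/469525) - 65245*(-1/384569) = 396642/469525 + 65245/384569 = 183170375923/180564759725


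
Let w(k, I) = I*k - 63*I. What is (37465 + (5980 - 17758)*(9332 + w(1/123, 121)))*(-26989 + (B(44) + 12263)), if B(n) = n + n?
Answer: 12064810322994/41 ≈ 2.9426e+11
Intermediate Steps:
w(k, I) = -63*I + I*k
B(n) = 2*n
(37465 + (5980 - 17758)*(9332 + w(1/123, 121)))*(-26989 + (B(44) + 12263)) = (37465 + (5980 - 17758)*(9332 + 121*(-63 + 1/123)))*(-26989 + (2*44 + 12263)) = (37465 - 11778*(9332 + 121*(-63 + 1/123)))*(-26989 + (88 + 12263)) = (37465 - 11778*(9332 + 121*(-7748/123)))*(-26989 + 12351) = (37465 - 11778*(9332 - 937508/123))*(-14638) = (37465 - 11778*210328/123)*(-14638) = (37465 - 825747728/41)*(-14638) = -824211663/41*(-14638) = 12064810322994/41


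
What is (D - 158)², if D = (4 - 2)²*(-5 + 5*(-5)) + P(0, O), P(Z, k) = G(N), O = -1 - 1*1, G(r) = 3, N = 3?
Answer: 75625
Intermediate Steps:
O = -2 (O = -1 - 1 = -2)
P(Z, k) = 3
D = -117 (D = (4 - 2)²*(-5 + 5*(-5)) + 3 = 2²*(-5 - 25) + 3 = 4*(-30) + 3 = -120 + 3 = -117)
(D - 158)² = (-117 - 158)² = (-275)² = 75625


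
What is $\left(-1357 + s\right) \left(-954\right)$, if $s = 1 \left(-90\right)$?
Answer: $1380438$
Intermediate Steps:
$s = -90$
$\left(-1357 + s\right) \left(-954\right) = \left(-1357 - 90\right) \left(-954\right) = \left(-1447\right) \left(-954\right) = 1380438$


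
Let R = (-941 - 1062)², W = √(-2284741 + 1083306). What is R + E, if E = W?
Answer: 4012009 + I*√1201435 ≈ 4.012e+6 + 1096.1*I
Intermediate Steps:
W = I*√1201435 (W = √(-1201435) = I*√1201435 ≈ 1096.1*I)
R = 4012009 (R = (-2003)² = 4012009)
E = I*√1201435 ≈ 1096.1*I
R + E = 4012009 + I*√1201435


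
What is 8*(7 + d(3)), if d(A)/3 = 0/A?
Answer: 56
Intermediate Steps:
d(A) = 0 (d(A) = 3*(0/A) = 3*0 = 0)
8*(7 + d(3)) = 8*(7 + 0) = 8*7 = 56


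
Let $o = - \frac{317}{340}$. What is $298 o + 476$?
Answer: $\frac{33687}{170} \approx 198.16$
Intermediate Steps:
$o = - \frac{317}{340}$ ($o = \left(-317\right) \frac{1}{340} = - \frac{317}{340} \approx -0.93235$)
$298 o + 476 = 298 \left(- \frac{317}{340}\right) + 476 = - \frac{47233}{170} + 476 = \frac{33687}{170}$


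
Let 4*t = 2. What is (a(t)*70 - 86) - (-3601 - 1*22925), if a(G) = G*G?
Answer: 52915/2 ≈ 26458.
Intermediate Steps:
t = ½ (t = (¼)*2 = ½ ≈ 0.50000)
a(G) = G²
(a(t)*70 - 86) - (-3601 - 1*22925) = ((½)²*70 - 86) - (-3601 - 1*22925) = ((¼)*70 - 86) - (-3601 - 22925) = (35/2 - 86) - 1*(-26526) = -137/2 + 26526 = 52915/2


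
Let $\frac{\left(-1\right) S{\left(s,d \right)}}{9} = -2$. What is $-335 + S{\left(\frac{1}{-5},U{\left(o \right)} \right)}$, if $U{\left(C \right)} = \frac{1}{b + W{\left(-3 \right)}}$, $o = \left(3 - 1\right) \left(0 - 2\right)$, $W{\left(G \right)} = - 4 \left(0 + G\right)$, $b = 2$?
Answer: $-317$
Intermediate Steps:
$W{\left(G \right)} = - 4 G$
$o = -4$ ($o = 2 \left(-2\right) = -4$)
$U{\left(C \right)} = \frac{1}{14}$ ($U{\left(C \right)} = \frac{1}{2 - -12} = \frac{1}{2 + 12} = \frac{1}{14}$)
$S{\left(s,d \right)} = 18$ ($S{\left(s,d \right)} = \left(-9\right) \left(-2\right) = 18$)
$-335 + S{\left(\frac{1}{-5},U{\left(o \right)} \right)} = -335 + 18 = -317$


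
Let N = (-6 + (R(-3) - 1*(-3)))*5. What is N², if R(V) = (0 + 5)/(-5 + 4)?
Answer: 1600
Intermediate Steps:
R(V) = -5 (R(V) = 5/(-1) = 5*(-1) = -5)
N = -40 (N = (-6 + (-5 - 1*(-3)))*5 = (-6 + (-5 + 3))*5 = (-6 - 2)*5 = -8*5 = -40)
N² = (-40)² = 1600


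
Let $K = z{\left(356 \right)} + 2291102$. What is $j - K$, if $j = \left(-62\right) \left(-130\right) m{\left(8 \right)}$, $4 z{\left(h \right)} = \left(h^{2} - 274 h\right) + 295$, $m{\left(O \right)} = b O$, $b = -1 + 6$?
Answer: $- \frac{7904295}{4} \approx -1.9761 \cdot 10^{6}$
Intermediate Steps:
$b = 5$
$m{\left(O \right)} = 5 O$
$z{\left(h \right)} = \frac{295}{4} - \frac{137 h}{2} + \frac{h^{2}}{4}$ ($z{\left(h \right)} = \frac{\left(h^{2} - 274 h\right) + 295}{4} = \frac{295 + h^{2} - 274 h}{4} = \frac{295}{4} - \frac{137 h}{2} + \frac{h^{2}}{4}$)
$j = 322400$ ($j = \left(-62\right) \left(-130\right) 5 \cdot 8 = 8060 \cdot 40 = 322400$)
$K = \frac{9193895}{4}$ ($K = \left(\frac{295}{4} - 24386 + \frac{356^{2}}{4}\right) + 2291102 = \left(\frac{295}{4} - 24386 + \frac{1}{4} \cdot 126736\right) + 2291102 = \left(\frac{295}{4} - 24386 + 31684\right) + 2291102 = \frac{29487}{4} + 2291102 = \frac{9193895}{4} \approx 2.2985 \cdot 10^{6}$)
$j - K = 322400 - \frac{9193895}{4} = - \frac{7904295}{4}$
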